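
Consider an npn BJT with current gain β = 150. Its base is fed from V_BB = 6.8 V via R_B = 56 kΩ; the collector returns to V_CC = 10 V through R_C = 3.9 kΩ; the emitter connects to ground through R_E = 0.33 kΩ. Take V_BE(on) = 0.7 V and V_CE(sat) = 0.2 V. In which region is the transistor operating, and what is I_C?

Assume active: I_B = (6.8 − 0.7)/(56 + 151×0.33) = 0.0576 mA, I_C = β·I_B = 8.65 mA.
Then V_CE = 10 − 8.65×3.9 − 8.7×0.33 = -26.6 V < 0.2 V — the active assumption fails.
Re-solve with V_CE = 0.2 V. KCL at the emitter: V_E/R_E = (V_BB−0.7−V_E)/R_B + (V_CC−0.2−V_E)/R_C, giving V_E = 0.793 V.
I_C = (V_CC − 0.2 − V_E)/R_C = (9.8 − 0.793)/3.9 = 2.31 mA.
Check: I_B = (6.1 − 0.793)/56 = 0.0948 mA, and β·I_B = 14.2 mA > I_C, confirming saturation.

saturation; I_C ≈ 2.3 mA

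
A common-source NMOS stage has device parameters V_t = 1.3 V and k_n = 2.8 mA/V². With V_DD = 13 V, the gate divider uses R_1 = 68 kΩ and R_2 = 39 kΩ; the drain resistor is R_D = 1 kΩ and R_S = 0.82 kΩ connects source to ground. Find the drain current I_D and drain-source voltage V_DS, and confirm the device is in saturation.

I_D ≈ 2.5 mA, V_DS ≈ 8.4 V

V_G = V_DD·R_2/(R_1+R_2) = 13×39/107 = 4.74 V.
Assume saturation: I_D = (k_n/2)(V_GS − V_t)² with V_GS = V_G − I_D·R_S = 4.74 − 0.82·I_D.
Substituting gives 0.941·I_D² − 8.89·I_D + 16.6 = 0, with roots I_D = 2.55 or 6.9 mA.
The root I_D = 6.9 mA gives V_GS = -0.92 V ≤ V_t, so take I_D = 2.55 mA.
Then V_GS = 2.65 V and V_DS = V_DD − I_D(R_D+R_S) = 13 − 2.55×1.82 = 8.36 V.
Saturation requires V_DS ≥ V_GS − V_t = 1.35 V; 8.36 ≥ 1.35 ✓.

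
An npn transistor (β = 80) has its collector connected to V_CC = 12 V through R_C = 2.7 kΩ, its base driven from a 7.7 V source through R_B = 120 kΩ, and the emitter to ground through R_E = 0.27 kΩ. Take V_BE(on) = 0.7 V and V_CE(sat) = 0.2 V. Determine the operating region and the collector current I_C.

Assume active. Base-emitter loop: I_B = (V_BB − V_BE)/(R_B + (β+1)R_E) = (7.7 − 0.7)/(120 + 81×0.27) = 0.0493 mA.
I_C = β·I_B = 80×0.0493 = 3.95 mA.
V_CE = V_CC − I_C·R_C − I_E·R_E = 12 − 3.95×2.7 − 4×0.27 = 0.263 V > V_CE(sat), so the active-region assumption holds.

active; I_C ≈ 3.9 mA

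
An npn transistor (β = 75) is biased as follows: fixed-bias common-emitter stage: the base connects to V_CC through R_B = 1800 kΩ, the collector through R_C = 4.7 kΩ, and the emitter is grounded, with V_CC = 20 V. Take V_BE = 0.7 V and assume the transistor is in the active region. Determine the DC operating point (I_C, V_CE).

I_C ≈ 0.8 mA, V_CE ≈ 16 V

Base loop: V_CC = I_B·R_B + V_BE, so I_B = (20 − 0.7)/1800 kΩ = 0.0107 mA.
In the active region I_C = β·I_B = 75 × 0.0107 = 0.804 mA.
Collector loop: V_CE = V_CC − I_C·R_C = 20 − 0.804×4.7 = 16.2 V.
Since V_CE = 16.2 V > V_CE(sat) ≈ 0.2 V, the transistor is in the active region as assumed.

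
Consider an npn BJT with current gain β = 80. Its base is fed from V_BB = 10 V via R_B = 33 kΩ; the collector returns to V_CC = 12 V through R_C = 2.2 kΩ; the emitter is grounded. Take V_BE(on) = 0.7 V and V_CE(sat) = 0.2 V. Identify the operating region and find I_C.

Assume active: I_B = (10 − 0.7)/33 = 0.282 mA, giving I_C = β·I_B = 22.5 mA.
But then V_CE = 12 − 22.5×2.2 = -37.6 V < V_CE(sat) = 0.2 V — impossible in the active region.
So the transistor is saturated. With V_CE = 0.2 V, I_C = (V_CC − 0.2)/R_C = 11.8/2.2 = 5.36 mA.
Check: β·I_B = 22.5 mA > I_C = 5.36 mA, confirming saturation.

saturation; I_C ≈ 5.4 mA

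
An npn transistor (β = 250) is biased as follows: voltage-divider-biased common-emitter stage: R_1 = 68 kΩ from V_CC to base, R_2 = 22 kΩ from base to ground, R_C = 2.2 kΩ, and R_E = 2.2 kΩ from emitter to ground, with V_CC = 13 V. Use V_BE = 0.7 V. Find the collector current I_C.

Thevenize the base divider: V_Th = V_CC·R_2/(R_1+R_2) = 13×22/90 = 3.18 V, R_Th = R_1‖R_2 = 16.6 kΩ.
Base-emitter loop: V_Th = I_B·R_Th + V_BE + (β+1)I_B·R_E, so I_B = (3.18 − 0.7) / (16.6 + 251×2.2) = 0.00436 mA.
I_C = β·I_B = 250×0.00436 = 1.09 mA, and I_E = (β+1)I_B = 1.09 mA.
V_CE = V_CC − I_C·R_C − I_E·R_E = 13 − 1.09×2.2 − 1.09×2.2 = 8.2 V.
V_CE = 8.2 V > 0.2 V confirms active-region operation.

I_C ≈ 1.1 mA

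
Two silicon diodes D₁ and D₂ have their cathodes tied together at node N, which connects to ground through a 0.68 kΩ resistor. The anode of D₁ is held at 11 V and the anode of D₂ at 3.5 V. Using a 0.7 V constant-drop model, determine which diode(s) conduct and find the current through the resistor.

Assume both conduct. Then node N would need to be at both 11−0.7 = 10.3 V and 3.5−0.7 = 2.8 V, which is impossible.
Assume only D₁ conducts: V_N = 11 − 0.7 = 10.3 V, so I_R = 10.3/0.68 = 15.1 mA.
Check D₂: its anode-to-cathode voltage is 3.5 − 10.3 = -6.8 V < 0.7 V, so it is off. The assumption is consistent.

Only D₁ conducts; I_R ≈ 15 mA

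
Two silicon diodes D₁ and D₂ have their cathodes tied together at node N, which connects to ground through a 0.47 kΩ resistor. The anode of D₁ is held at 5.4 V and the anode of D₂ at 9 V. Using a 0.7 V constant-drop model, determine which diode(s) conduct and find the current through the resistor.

Only D₂ conducts; I_R ≈ 18 mA

Assume both conduct. Then node N would need to be at both 5.4−0.7 = 4.7 V and 9−0.7 = 8.3 V, which is impossible.
Assume only D₂ conducts: V_N = 9 − 0.7 = 8.3 V, so I_R = 8.3/0.47 = 17.7 mA.
Check D₁: its anode-to-cathode voltage is 5.4 − 8.3 = -2.9 V < 0.7 V, so it is off. The assumption is consistent.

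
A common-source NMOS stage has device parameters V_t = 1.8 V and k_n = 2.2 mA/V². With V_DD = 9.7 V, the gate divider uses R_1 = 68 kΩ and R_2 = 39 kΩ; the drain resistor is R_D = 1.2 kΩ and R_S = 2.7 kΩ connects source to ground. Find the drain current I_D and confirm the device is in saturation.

V_G = V_DD·R_2/(R_1+R_2) = 9.7×39/107 = 3.54 V.
Assume saturation: I_D = (k_n/2)(V_GS − V_t)² with V_GS = V_G − I_D·R_S = 3.54 − 2.7·I_D.
Substituting gives 8.02·I_D² − 11.3·I_D + 3.31 = 0, with roots I_D = 0.415 or 0.995 mA.
The root I_D = 0.995 mA gives V_GS = 0.849 V ≤ V_t, so take I_D = 0.415 mA.
Then V_GS = 2.41 V and V_DS = V_DD − I_D(R_D+R_S) = 9.7 − 0.415×3.9 = 8.08 V.
Saturation requires V_DS ≥ V_GS − V_t = 0.614 V; 8.08 ≥ 0.614 ✓.

I_D ≈ 0.42 mA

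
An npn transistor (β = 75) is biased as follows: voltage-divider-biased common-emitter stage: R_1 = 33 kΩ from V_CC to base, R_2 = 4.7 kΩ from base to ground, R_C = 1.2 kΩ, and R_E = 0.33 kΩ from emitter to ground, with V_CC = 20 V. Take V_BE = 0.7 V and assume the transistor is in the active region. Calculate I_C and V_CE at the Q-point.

Thevenize the base divider: V_Th = V_CC·R_2/(R_1+R_2) = 20×4.7/37.7 = 2.49 V, R_Th = R_1‖R_2 = 4.11 kΩ.
Base-emitter loop: V_Th = I_B·R_Th + V_BE + (β+1)I_B·R_E, so I_B = (2.49 − 0.7) / (4.11 + 76×0.33) = 0.0614 mA.
I_C = β·I_B = 75×0.0614 = 4.61 mA, and I_E = (β+1)I_B = 4.67 mA.
V_CE = V_CC − I_C·R_C − I_E·R_E = 20 − 4.61×1.2 − 4.67×0.33 = 12.9 V.
V_CE = 12.9 V > 0.2 V confirms active-region operation.

I_C ≈ 4.6 mA, V_CE ≈ 13 V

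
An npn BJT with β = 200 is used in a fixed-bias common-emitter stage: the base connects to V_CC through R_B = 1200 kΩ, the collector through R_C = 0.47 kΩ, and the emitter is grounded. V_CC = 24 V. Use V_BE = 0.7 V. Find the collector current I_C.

I_C ≈ 3.9 mA

Base loop: V_CC = I_B·R_B + V_BE, so I_B = (24 − 0.7)/1200 kΩ = 0.0194 mA.
In the active region I_C = β·I_B = 200 × 0.0194 = 3.88 mA.
Collector loop: V_CE = V_CC − I_C·R_C = 24 − 3.88×0.47 = 22.2 V.
Since V_CE = 22.2 V > V_CE(sat) ≈ 0.2 V, the transistor is in the active region as assumed.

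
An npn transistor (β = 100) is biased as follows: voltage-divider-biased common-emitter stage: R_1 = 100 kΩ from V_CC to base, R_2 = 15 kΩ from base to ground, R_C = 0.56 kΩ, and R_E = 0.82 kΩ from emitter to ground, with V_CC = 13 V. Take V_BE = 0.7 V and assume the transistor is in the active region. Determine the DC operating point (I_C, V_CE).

I_C ≈ 1 mA, V_CE ≈ 12 V

Thevenize the base divider: V_Th = V_CC·R_2/(R_1+R_2) = 13×15/115 = 1.7 V, R_Th = R_1‖R_2 = 13 kΩ.
Base-emitter loop: V_Th = I_B·R_Th + V_BE + (β+1)I_B·R_E, so I_B = (1.7 − 0.7) / (13 + 101×0.82) = 0.0104 mA.
I_C = β·I_B = 100×0.0104 = 1.04 mA, and I_E = (β+1)I_B = 1.05 mA.
V_CE = V_CC − I_C·R_C − I_E·R_E = 13 − 1.04×0.56 − 1.05×0.82 = 11.6 V.
V_CE = 11.6 V > 0.2 V confirms active-region operation.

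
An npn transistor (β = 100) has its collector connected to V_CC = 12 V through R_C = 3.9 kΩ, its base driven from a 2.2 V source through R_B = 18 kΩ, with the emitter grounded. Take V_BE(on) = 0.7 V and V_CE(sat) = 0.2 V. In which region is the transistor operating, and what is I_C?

saturation; I_C ≈ 3 mA

Assume active: I_B = (2.2 − 0.7)/18 = 0.0833 mA, giving I_C = β·I_B = 8.33 mA.
But then V_CE = 12 − 8.33×3.9 = -20.5 V < V_CE(sat) = 0.2 V — impossible in the active region.
So the transistor is saturated. With V_CE = 0.2 V, I_C = (V_CC − 0.2)/R_C = 11.8/3.9 = 3.03 mA.
Check: β·I_B = 8.33 mA > I_C = 3.03 mA, confirming saturation.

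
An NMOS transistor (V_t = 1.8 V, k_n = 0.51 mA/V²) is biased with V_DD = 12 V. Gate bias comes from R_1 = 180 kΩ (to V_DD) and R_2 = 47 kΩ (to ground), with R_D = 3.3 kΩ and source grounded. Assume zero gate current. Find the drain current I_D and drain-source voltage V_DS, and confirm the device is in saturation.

V_G = V_DD·R_2/(R_1+R_2) = 12×47/227 = 2.48 V. With the source grounded, V_GS = V_G = 2.48 V.
Assume saturation: I_D = (k_n/2)(V_GS − V_t)² = (0.51/2)×(2.48 − 1.8)² = 0.255×0.685² = 0.12 mA.
V_DS = V_DD − I_D·R_D = 12 − 0.12×3.3 = 11.6 V.
Saturation requires V_DS ≥ V_GS − V_t = 0.685 V; 11.6 ≥ 0.685 ✓.

I_D ≈ 0.12 mA, V_DS ≈ 12 V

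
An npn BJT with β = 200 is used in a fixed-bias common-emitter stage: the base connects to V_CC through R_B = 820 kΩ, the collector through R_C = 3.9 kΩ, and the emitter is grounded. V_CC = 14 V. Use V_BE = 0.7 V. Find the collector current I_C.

Base loop: V_CC = I_B·R_B + V_BE, so I_B = (14 − 0.7)/820 kΩ = 0.0162 mA.
In the active region I_C = β·I_B = 200 × 0.0162 = 3.24 mA.
Collector loop: V_CE = V_CC − I_C·R_C = 14 − 3.24×3.9 = 1.35 V.
Since V_CE = 1.35 V > V_CE(sat) ≈ 0.2 V, the transistor is in the active region as assumed.

I_C ≈ 3.2 mA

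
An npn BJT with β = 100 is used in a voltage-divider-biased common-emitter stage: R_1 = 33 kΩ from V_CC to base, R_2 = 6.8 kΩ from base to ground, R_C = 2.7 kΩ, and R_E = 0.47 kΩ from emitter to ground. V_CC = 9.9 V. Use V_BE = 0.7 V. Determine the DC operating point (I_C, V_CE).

I_C ≈ 1.9 mA, V_CE ≈ 4 V

Thevenize the base divider: V_Th = V_CC·R_2/(R_1+R_2) = 9.9×6.8/39.8 = 1.69 V, R_Th = R_1‖R_2 = 5.64 kΩ.
Base-emitter loop: V_Th = I_B·R_Th + V_BE + (β+1)I_B·R_E, so I_B = (1.69 − 0.7) / (5.64 + 101×0.47) = 0.0187 mA.
I_C = β·I_B = 100×0.0187 = 1.87 mA, and I_E = (β+1)I_B = 1.89 mA.
V_CE = V_CC − I_C·R_C − I_E·R_E = 9.9 − 1.87×2.7 − 1.89×0.47 = 3.97 V.
V_CE = 3.97 V > 0.2 V confirms active-region operation.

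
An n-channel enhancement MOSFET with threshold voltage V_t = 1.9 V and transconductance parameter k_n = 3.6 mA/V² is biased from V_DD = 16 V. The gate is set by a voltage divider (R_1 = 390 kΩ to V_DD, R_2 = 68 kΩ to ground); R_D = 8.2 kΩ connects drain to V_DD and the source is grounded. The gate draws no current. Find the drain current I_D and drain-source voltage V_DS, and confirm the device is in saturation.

V_G = V_DD·R_2/(R_1+R_2) = 16×68/458 = 2.38 V. With the source grounded, V_GS = V_G = 2.38 V.
Assume saturation: I_D = (k_n/2)(V_GS − V_t)² = (3.6/2)×(2.38 − 1.9)² = 1.8×0.476² = 0.407 mA.
V_DS = V_DD − I_D·R_D = 16 − 0.407×8.2 = 12.7 V.
Saturation requires V_DS ≥ V_GS − V_t = 0.476 V; 12.7 ≥ 0.476 ✓.

I_D ≈ 0.41 mA, V_DS ≈ 13 V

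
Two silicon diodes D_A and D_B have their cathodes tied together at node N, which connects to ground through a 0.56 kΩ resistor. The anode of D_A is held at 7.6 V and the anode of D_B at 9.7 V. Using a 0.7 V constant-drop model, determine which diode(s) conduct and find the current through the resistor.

Assume both conduct. Then node N would need to be at both 7.6−0.7 = 6.9 V and 9.7−0.7 = 9 V, which is impossible.
Assume only D_B conducts: V_N = 9.7 − 0.7 = 9 V, so I_R = 9/0.56 = 16.1 mA.
Check D_A: its anode-to-cathode voltage is 7.6 − 9 = -1.4 V < 0.7 V, so it is off. The assumption is consistent.

Only D_B conducts; I_R ≈ 16 mA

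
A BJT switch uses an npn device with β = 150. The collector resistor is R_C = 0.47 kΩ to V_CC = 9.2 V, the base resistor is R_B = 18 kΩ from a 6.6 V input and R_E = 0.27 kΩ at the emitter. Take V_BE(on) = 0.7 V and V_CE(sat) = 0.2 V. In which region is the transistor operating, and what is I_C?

saturation; I_C ≈ 12 mA

Assume active: I_B = (6.6 − 0.7)/(18 + 151×0.27) = 0.1 mA, I_C = β·I_B = 15.1 mA.
Then V_CE = 9.2 − 15.1×0.47 − 15.2×0.27 = -1.97 V < 0.2 V — the active assumption fails.
Re-solve with V_CE = 0.2 V. KCL at the emitter: V_E/R_E = (V_BB−0.7−V_E)/R_B + (V_CC−0.2−V_E)/R_C, giving V_E = 3.31 V.
I_C = (V_CC − 0.2 − V_E)/R_C = (9 − 3.31)/0.47 = 12.1 mA.
Check: I_B = (5.9 − 3.31)/18 = 0.144 mA, and β·I_B = 21.6 mA > I_C, confirming saturation.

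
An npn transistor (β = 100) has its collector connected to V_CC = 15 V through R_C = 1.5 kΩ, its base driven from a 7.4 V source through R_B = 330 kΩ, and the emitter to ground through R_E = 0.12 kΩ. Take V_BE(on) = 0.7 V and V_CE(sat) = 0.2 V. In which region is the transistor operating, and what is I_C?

active; I_C ≈ 2 mA

Assume active. Base-emitter loop: I_B = (V_BB − V_BE)/(R_B + (β+1)R_E) = (7.4 − 0.7)/(330 + 101×0.12) = 0.0196 mA.
I_C = β·I_B = 100×0.0196 = 1.96 mA.
V_CE = V_CC − I_C·R_C − I_E·R_E = 15 − 1.96×1.5 − 1.98×0.12 = 11.8 V > V_CE(sat), so the active-region assumption holds.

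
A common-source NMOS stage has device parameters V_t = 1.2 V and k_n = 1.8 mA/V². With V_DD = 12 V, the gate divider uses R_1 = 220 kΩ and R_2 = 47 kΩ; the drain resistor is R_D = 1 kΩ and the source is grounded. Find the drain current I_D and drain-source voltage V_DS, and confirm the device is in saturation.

V_G = V_DD·R_2/(R_1+R_2) = 12×47/267 = 2.11 V. With the source grounded, V_GS = V_G = 2.11 V.
Assume saturation: I_D = (k_n/2)(V_GS − V_t)² = (1.8/2)×(2.11 − 1.2)² = 0.9×0.912² = 0.749 mA.
V_DS = V_DD − I_D·R_D = 12 − 0.749×1 = 11.3 V.
Saturation requires V_DS ≥ V_GS − V_t = 0.912 V; 11.3 ≥ 0.912 ✓.

I_D ≈ 0.75 mA, V_DS ≈ 11 V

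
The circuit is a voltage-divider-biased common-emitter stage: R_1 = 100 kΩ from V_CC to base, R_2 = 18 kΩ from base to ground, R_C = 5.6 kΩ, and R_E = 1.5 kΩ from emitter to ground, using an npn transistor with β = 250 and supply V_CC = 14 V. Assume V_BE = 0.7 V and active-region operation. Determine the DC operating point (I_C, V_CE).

Thevenize the base divider: V_Th = V_CC·R_2/(R_1+R_2) = 14×18/118 = 2.14 V, R_Th = R_1‖R_2 = 15.3 kΩ.
Base-emitter loop: V_Th = I_B·R_Th + V_BE + (β+1)I_B·R_E, so I_B = (2.14 − 0.7) / (15.3 + 251×1.5) = 0.00366 mA.
I_C = β·I_B = 250×0.00366 = 0.916 mA, and I_E = (β+1)I_B = 0.92 mA.
V_CE = V_CC − I_C·R_C − I_E·R_E = 14 − 0.916×5.6 − 0.92×1.5 = 7.49 V.
V_CE = 7.49 V > 0.2 V confirms active-region operation.

I_C ≈ 0.92 mA, V_CE ≈ 7.5 V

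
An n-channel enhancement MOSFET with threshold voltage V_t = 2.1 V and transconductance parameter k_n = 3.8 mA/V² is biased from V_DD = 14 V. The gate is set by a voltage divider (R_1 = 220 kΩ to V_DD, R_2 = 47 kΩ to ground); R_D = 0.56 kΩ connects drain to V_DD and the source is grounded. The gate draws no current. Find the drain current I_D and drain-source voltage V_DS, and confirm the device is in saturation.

I_D ≈ 0.25 mA, V_DS ≈ 14 V

V_G = V_DD·R_2/(R_1+R_2) = 14×47/267 = 2.46 V. With the source grounded, V_GS = V_G = 2.46 V.
Assume saturation: I_D = (k_n/2)(V_GS − V_t)² = (3.8/2)×(2.46 − 2.1)² = 1.9×0.364² = 0.252 mA.
V_DS = V_DD − I_D·R_D = 14 − 0.252×0.56 = 13.9 V.
Saturation requires V_DS ≥ V_GS − V_t = 0.364 V; 13.9 ≥ 0.364 ✓.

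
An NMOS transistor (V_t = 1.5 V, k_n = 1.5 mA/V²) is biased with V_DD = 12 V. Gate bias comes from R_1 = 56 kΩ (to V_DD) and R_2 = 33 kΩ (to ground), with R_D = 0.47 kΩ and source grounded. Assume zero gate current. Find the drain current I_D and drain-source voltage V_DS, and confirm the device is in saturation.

I_D ≈ 6.5 mA, V_DS ≈ 8.9 V

V_G = V_DD·R_2/(R_1+R_2) = 12×33/89 = 4.45 V. With the source grounded, V_GS = V_G = 4.45 V.
Assume saturation: I_D = (k_n/2)(V_GS − V_t)² = (1.5/2)×(4.45 − 1.5)² = 0.75×2.95² = 6.52 mA.
V_DS = V_DD − I_D·R_D = 12 − 6.52×0.47 = 8.93 V.
Saturation requires V_DS ≥ V_GS − V_t = 2.95 V; 8.93 ≥ 2.95 ✓.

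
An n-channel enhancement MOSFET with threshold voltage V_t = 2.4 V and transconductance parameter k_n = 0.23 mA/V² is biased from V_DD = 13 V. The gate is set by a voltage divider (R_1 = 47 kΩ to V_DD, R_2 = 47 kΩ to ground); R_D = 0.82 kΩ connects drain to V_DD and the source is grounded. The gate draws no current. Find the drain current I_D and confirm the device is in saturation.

V_G = V_DD·R_2/(R_1+R_2) = 13×47/94 = 6.5 V. With the source grounded, V_GS = V_G = 6.5 V.
Assume saturation: I_D = (k_n/2)(V_GS − V_t)² = (0.23/2)×(6.5 − 2.4)² = 0.115×4.1² = 1.93 mA.
V_DS = V_DD − I_D·R_D = 13 − 1.93×0.82 = 11.4 V.
Saturation requires V_DS ≥ V_GS − V_t = 4.1 V; 11.4 ≥ 4.1 ✓.

I_D ≈ 1.9 mA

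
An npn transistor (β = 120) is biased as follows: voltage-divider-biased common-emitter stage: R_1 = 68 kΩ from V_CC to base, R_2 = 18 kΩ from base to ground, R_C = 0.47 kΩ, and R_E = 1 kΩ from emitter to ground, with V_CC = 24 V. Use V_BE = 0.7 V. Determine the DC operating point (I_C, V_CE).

I_C ≈ 3.8 mA, V_CE ≈ 18 V

Thevenize the base divider: V_Th = V_CC·R_2/(R_1+R_2) = 24×18/86 = 5.02 V, R_Th = R_1‖R_2 = 14.2 kΩ.
Base-emitter loop: V_Th = I_B·R_Th + V_BE + (β+1)I_B·R_E, so I_B = (5.02 − 0.7) / (14.2 + 121×1) = 0.032 mA.
I_C = β·I_B = 120×0.032 = 3.84 mA, and I_E = (β+1)I_B = 3.87 mA.
V_CE = V_CC − I_C·R_C − I_E·R_E = 24 − 3.84×0.47 − 3.87×1 = 18.3 V.
V_CE = 18.3 V > 0.2 V confirms active-region operation.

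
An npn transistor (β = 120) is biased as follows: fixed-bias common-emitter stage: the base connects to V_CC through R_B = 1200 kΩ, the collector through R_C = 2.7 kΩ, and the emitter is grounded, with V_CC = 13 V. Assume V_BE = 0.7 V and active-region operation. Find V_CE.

V_CE ≈ 9.7 V

Base loop: V_CC = I_B·R_B + V_BE, so I_B = (13 − 0.7)/1200 kΩ = 0.0103 mA.
In the active region I_C = β·I_B = 120 × 0.0103 = 1.23 mA.
Collector loop: V_CE = V_CC − I_C·R_C = 13 − 1.23×2.7 = 9.68 V.
Since V_CE = 9.68 V > V_CE(sat) ≈ 0.2 V, the transistor is in the active region as assumed.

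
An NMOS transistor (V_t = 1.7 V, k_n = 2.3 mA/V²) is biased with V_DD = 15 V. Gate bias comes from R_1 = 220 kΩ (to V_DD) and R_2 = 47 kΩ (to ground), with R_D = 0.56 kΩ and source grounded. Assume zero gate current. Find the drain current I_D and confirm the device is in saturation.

I_D ≈ 1 mA

V_G = V_DD·R_2/(R_1+R_2) = 15×47/267 = 2.64 V. With the source grounded, V_GS = V_G = 2.64 V.
Assume saturation: I_D = (k_n/2)(V_GS − V_t)² = (2.3/2)×(2.64 − 1.7)² = 1.15×0.94² = 1.02 mA.
V_DS = V_DD − I_D·R_D = 15 − 1.02×0.56 = 14.4 V.
Saturation requires V_DS ≥ V_GS − V_t = 0.94 V; 14.4 ≥ 0.94 ✓.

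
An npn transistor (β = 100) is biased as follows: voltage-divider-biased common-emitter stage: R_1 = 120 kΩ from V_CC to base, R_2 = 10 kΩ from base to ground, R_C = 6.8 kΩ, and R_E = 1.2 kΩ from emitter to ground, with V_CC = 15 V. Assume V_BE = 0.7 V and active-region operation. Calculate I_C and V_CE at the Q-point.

Thevenize the base divider: V_Th = V_CC·R_2/(R_1+R_2) = 15×10/130 = 1.15 V, R_Th = R_1‖R_2 = 9.23 kΩ.
Base-emitter loop: V_Th = I_B·R_Th + V_BE + (β+1)I_B·R_E, so I_B = (1.15 − 0.7) / (9.23 + 101×1.2) = 0.00348 mA.
I_C = β·I_B = 100×0.00348 = 0.348 mA, and I_E = (β+1)I_B = 0.351 mA.
V_CE = V_CC − I_C·R_C − I_E·R_E = 15 − 0.348×6.8 − 0.351×1.2 = 12.2 V.
V_CE = 12.2 V > 0.2 V confirms active-region operation.

I_C ≈ 0.35 mA, V_CE ≈ 12 V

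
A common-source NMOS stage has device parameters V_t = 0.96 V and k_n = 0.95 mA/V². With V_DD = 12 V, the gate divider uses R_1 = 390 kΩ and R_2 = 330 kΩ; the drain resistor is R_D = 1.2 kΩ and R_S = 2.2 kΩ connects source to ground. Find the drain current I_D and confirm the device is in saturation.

I_D ≈ 1.3 mA

V_G = V_DD·R_2/(R_1+R_2) = 12×330/720 = 5.5 V.
Assume saturation: I_D = (k_n/2)(V_GS − V_t)² with V_GS = V_G − I_D·R_S = 5.5 − 2.2·I_D.
Substituting gives 2.3·I_D² − 10.5·I_D + 9.79 = 0, with roots I_D = 1.31 or 3.25 mA.
The root I_D = 3.25 mA gives V_GS = -1.66 V ≤ V_t, so take I_D = 1.31 mA.
Then V_GS = 2.62 V and V_DS = V_DD − I_D(R_D+R_S) = 12 − 1.31×3.4 = 7.55 V.
Saturation requires V_DS ≥ V_GS − V_t = 1.66 V; 7.55 ≥ 1.66 ✓.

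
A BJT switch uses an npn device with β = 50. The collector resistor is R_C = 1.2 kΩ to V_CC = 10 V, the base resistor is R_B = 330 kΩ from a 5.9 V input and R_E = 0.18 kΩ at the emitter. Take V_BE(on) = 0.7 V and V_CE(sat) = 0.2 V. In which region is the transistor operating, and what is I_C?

active; I_C ≈ 0.77 mA

Assume active. Base-emitter loop: I_B = (V_BB − V_BE)/(R_B + (β+1)R_E) = (5.9 − 0.7)/(330 + 51×0.18) = 0.0153 mA.
I_C = β·I_B = 50×0.0153 = 0.767 mA.
V_CE = V_CC − I_C·R_C − I_E·R_E = 10 − 0.767×1.2 − 0.782×0.18 = 8.94 V > V_CE(sat), so the active-region assumption holds.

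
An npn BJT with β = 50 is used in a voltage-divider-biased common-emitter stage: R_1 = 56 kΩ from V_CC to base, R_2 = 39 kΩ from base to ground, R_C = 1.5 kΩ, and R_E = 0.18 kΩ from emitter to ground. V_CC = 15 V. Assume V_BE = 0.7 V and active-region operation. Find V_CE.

Thevenize the base divider: V_Th = V_CC·R_2/(R_1+R_2) = 15×39/95 = 6.16 V, R_Th = R_1‖R_2 = 23 kΩ.
Base-emitter loop: V_Th = I_B·R_Th + V_BE + (β+1)I_B·R_E, so I_B = (6.16 − 0.7) / (23 + 51×0.18) = 0.17 mA.
I_C = β·I_B = 50×0.17 = 8.48 mA, and I_E = (β+1)I_B = 8.65 mA.
V_CE = V_CC − I_C·R_C − I_E·R_E = 15 − 8.48×1.5 − 8.65×0.18 = 0.718 V.
V_CE = 0.718 V > 0.2 V confirms active-region operation.

V_CE ≈ 0.72 V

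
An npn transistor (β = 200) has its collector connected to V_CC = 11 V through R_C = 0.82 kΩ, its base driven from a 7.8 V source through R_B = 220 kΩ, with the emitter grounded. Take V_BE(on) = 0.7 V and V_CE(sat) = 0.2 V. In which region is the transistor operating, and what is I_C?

Assume active. Base-emitter loop: I_B = (V_BB − V_BE)/R_B = (7.8 − 0.7)/220 = 0.0323 mA.
I_C = β·I_B = 200×0.0323 = 6.45 mA.
V_CE = V_CC − I_C·R_C = 11 − 6.45×0.82 = 5.71 V > V_CE(sat), so the active-region assumption holds.

active; I_C ≈ 6.5 mA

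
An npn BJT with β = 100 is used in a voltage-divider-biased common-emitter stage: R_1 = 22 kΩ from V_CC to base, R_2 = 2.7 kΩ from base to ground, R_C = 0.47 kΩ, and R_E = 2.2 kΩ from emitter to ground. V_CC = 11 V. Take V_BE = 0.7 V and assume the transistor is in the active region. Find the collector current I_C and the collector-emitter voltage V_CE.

Thevenize the base divider: V_Th = V_CC·R_2/(R_1+R_2) = 11×2.7/24.7 = 1.2 V, R_Th = R_1‖R_2 = 2.4 kΩ.
Base-emitter loop: V_Th = I_B·R_Th + V_BE + (β+1)I_B·R_E, so I_B = (1.2 − 0.7) / (2.4 + 101×2.2) = 0.00224 mA.
I_C = β·I_B = 100×0.00224 = 0.224 mA, and I_E = (β+1)I_B = 0.226 mA.
V_CE = V_CC − I_C·R_C − I_E·R_E = 11 − 0.224×0.47 − 0.226×2.2 = 10.4 V.
V_CE = 10.4 V > 0.2 V confirms active-region operation.

I_C ≈ 0.22 mA, V_CE ≈ 10 V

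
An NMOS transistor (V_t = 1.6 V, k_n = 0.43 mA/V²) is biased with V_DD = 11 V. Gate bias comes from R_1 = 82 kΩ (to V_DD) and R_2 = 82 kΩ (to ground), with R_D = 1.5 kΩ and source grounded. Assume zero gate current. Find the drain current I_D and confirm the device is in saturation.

I_D ≈ 3.3 mA

V_G = V_DD·R_2/(R_1+R_2) = 11×82/164 = 5.5 V. With the source grounded, V_GS = V_G = 5.5 V.
Assume saturation: I_D = (k_n/2)(V_GS − V_t)² = (0.43/2)×(5.5 − 1.6)² = 0.215×3.9² = 3.27 mA.
V_DS = V_DD − I_D·R_D = 11 − 3.27×1.5 = 6.09 V.
Saturation requires V_DS ≥ V_GS − V_t = 3.9 V; 6.09 ≥ 3.9 ✓.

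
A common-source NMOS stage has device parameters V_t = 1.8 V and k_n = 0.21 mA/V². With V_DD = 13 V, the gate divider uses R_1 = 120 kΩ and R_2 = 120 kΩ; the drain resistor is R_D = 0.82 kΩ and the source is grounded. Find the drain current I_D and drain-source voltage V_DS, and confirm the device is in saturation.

V_G = V_DD·R_2/(R_1+R_2) = 13×120/240 = 6.5 V. With the source grounded, V_GS = V_G = 6.5 V.
Assume saturation: I_D = (k_n/2)(V_GS − V_t)² = (0.21/2)×(6.5 − 1.8)² = 0.105×4.7² = 2.32 mA.
V_DS = V_DD − I_D·R_D = 13 − 2.32×0.82 = 11.1 V.
Saturation requires V_DS ≥ V_GS − V_t = 4.7 V; 11.1 ≥ 4.7 ✓.

I_D ≈ 2.3 mA, V_DS ≈ 11 V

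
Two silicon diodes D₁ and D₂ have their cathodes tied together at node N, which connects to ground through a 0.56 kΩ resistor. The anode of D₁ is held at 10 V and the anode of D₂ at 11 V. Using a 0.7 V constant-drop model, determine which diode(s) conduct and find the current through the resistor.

Only D₂ conducts; I_R ≈ 18 mA

Assume both conduct. Then node N would need to be at both 10−0.7 = 9.3 V and 11−0.7 = 10.3 V, which is impossible.
Assume only D₂ conducts: V_N = 11 − 0.7 = 10.3 V, so I_R = 10.3/0.56 = 18.4 mA.
Check D₁: its anode-to-cathode voltage is 10 − 10.3 = -0.3 V < 0.7 V, so it is off. The assumption is consistent.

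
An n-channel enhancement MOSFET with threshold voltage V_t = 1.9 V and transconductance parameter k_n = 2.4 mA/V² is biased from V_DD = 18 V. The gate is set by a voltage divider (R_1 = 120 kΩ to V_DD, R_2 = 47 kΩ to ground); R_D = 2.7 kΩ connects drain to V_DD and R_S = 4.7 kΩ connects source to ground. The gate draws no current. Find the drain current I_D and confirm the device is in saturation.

I_D ≈ 0.53 mA

V_G = V_DD·R_2/(R_1+R_2) = 18×47/167 = 5.07 V.
Assume saturation: I_D = (k_n/2)(V_GS − V_t)² with V_GS = V_G − I_D·R_S = 5.07 − 4.7·I_D.
Substituting gives 26.5·I_D² − 36.7·I_D + 12 = 0, with roots I_D = 0.532 or 0.853 mA.
The root I_D = 0.853 mA gives V_GS = 1.06 V ≤ V_t, so take I_D = 0.532 mA.
Then V_GS = 2.57 V and V_DS = V_DD − I_D(R_D+R_S) = 18 − 0.532×7.4 = 14.1 V.
Saturation requires V_DS ≥ V_GS − V_t = 0.666 V; 14.1 ≥ 0.666 ✓.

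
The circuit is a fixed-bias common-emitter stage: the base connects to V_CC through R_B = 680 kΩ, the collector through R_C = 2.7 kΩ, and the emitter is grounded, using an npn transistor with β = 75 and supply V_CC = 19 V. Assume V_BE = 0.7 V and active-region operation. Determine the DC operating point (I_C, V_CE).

I_C ≈ 2 mA, V_CE ≈ 14 V

Base loop: V_CC = I_B·R_B + V_BE, so I_B = (19 − 0.7)/680 kΩ = 0.0269 mA.
In the active region I_C = β·I_B = 75 × 0.0269 = 2.02 mA.
Collector loop: V_CE = V_CC − I_C·R_C = 19 − 2.02×2.7 = 13.6 V.
Since V_CE = 13.6 V > V_CE(sat) ≈ 0.2 V, the transistor is in the active region as assumed.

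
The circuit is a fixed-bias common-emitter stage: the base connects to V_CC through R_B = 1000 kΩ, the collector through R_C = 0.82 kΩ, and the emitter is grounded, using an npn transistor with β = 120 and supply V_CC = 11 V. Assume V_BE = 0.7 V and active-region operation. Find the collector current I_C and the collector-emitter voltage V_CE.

I_C ≈ 1.2 mA, V_CE ≈ 10 V

Base loop: V_CC = I_B·R_B + V_BE, so I_B = (11 − 0.7)/1000 kΩ = 0.0103 mA.
In the active region I_C = β·I_B = 120 × 0.0103 = 1.24 mA.
Collector loop: V_CE = V_CC − I_C·R_C = 11 − 1.24×0.82 = 9.99 V.
Since V_CE = 9.99 V > V_CE(sat) ≈ 0.2 V, the transistor is in the active region as assumed.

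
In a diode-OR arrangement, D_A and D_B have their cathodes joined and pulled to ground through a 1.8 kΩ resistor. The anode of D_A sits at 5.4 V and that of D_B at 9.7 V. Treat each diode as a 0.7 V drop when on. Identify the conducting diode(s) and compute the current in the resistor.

Only D_B conducts; I_R ≈ 5 mA

Assume both conduct. Then node N would need to be at both 5.4−0.7 = 4.7 V and 9.7−0.7 = 9 V, which is impossible.
Assume only D_B conducts: V_N = 9.7 − 0.7 = 9 V, so I_R = 9/1.8 = 5 mA.
Check D_A: its anode-to-cathode voltage is 5.4 − 9 = -3.6 V < 0.7 V, so it is off. The assumption is consistent.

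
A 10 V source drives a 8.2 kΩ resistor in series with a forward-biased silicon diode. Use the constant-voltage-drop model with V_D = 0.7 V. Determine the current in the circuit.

KVL around the loop: 10 = V_D + I·R = 0.7 + I × 8.2 kΩ.
So I = (10 − 0.7) / 8.2 kΩ = 9.3 / 8.2 = 1.13 mA.

I ≈ 1.1 mA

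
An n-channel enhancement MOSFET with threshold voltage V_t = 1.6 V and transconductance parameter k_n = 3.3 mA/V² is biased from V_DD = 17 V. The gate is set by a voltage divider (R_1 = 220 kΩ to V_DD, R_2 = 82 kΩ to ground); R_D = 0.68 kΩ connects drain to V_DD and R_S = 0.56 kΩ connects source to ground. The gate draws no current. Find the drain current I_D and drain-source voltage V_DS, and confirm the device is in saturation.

V_G = V_DD·R_2/(R_1+R_2) = 17×82/302 = 4.62 V.
Assume saturation: I_D = (k_n/2)(V_GS − V_t)² with V_GS = V_G − I_D·R_S = 4.62 − 0.56·I_D.
Substituting gives 0.517·I_D² − 6.57·I_D + 15 = 0, with roots I_D = 2.98 or 9.72 mA.
The root I_D = 9.72 mA gives V_GS = -0.827 V ≤ V_t, so take I_D = 2.98 mA.
Then V_GS = 2.94 V and V_DS = V_DD − I_D(R_D+R_S) = 17 − 2.98×1.24 = 13.3 V.
Saturation requires V_DS ≥ V_GS − V_t = 1.34 V; 13.3 ≥ 1.34 ✓.

I_D ≈ 3 mA, V_DS ≈ 13 V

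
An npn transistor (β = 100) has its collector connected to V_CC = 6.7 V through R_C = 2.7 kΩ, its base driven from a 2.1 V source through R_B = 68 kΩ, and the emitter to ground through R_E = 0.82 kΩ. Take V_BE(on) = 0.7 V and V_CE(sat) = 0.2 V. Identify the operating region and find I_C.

Assume active. Base-emitter loop: I_B = (V_BB − V_BE)/(R_B + (β+1)R_E) = (2.1 − 0.7)/(68 + 101×0.82) = 0.00928 mA.
I_C = β·I_B = 100×0.00928 = 0.928 mA.
V_CE = V_CC − I_C·R_C − I_E·R_E = 6.7 − 0.928×2.7 − 0.938×0.82 = 3.42 V > V_CE(sat), so the active-region assumption holds.

active; I_C ≈ 0.93 mA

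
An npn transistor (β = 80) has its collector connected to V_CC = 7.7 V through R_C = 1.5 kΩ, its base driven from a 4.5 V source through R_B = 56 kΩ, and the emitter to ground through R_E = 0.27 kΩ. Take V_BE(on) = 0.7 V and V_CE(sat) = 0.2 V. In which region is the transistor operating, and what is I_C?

Assume active. Base-emitter loop: I_B = (V_BB − V_BE)/(R_B + (β+1)R_E) = (4.5 − 0.7)/(56 + 81×0.27) = 0.0488 mA.
I_C = β·I_B = 80×0.0488 = 3.9 mA.
V_CE = V_CC − I_C·R_C − I_E·R_E = 7.7 − 3.9×1.5 − 3.95×0.27 = 0.777 V > V_CE(sat), so the active-region assumption holds.

active; I_C ≈ 3.9 mA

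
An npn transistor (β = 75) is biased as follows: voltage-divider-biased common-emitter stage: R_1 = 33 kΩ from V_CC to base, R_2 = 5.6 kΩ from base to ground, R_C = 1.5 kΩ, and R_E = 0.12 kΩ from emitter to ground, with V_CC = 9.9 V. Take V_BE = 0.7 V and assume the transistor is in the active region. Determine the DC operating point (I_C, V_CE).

Thevenize the base divider: V_Th = V_CC·R_2/(R_1+R_2) = 9.9×5.6/38.6 = 1.44 V, R_Th = R_1‖R_2 = 4.79 kΩ.
Base-emitter loop: V_Th = I_B·R_Th + V_BE + (β+1)I_B·R_E, so I_B = (1.44 − 0.7) / (4.79 + 76×0.12) = 0.0529 mA.
I_C = β·I_B = 75×0.0529 = 3.97 mA, and I_E = (β+1)I_B = 4.02 mA.
V_CE = V_CC − I_C·R_C − I_E·R_E = 9.9 − 3.97×1.5 − 4.02×0.12 = 3.46 V.
V_CE = 3.46 V > 0.2 V confirms active-region operation.

I_C ≈ 4 mA, V_CE ≈ 3.5 V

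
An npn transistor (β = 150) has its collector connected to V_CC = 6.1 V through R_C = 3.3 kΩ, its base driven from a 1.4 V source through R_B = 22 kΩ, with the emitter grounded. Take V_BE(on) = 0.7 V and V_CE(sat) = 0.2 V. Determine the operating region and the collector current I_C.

Assume active: I_B = (1.4 − 0.7)/22 = 0.0318 mA, giving I_C = β·I_B = 4.77 mA.
But then V_CE = 6.1 − 4.77×3.3 = -9.65 V < V_CE(sat) = 0.2 V — impossible in the active region.
So the transistor is saturated. With V_CE = 0.2 V, I_C = (V_CC − 0.2)/R_C = 5.9/3.3 = 1.79 mA.
Check: β·I_B = 4.77 mA > I_C = 1.79 mA, confirming saturation.

saturation; I_C ≈ 1.8 mA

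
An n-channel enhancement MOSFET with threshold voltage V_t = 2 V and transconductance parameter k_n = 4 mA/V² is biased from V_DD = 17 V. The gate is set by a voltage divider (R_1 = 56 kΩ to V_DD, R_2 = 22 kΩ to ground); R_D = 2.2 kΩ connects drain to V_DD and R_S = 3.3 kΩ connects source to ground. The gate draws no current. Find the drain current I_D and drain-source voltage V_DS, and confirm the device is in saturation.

V_G = V_DD·R_2/(R_1+R_2) = 17×22/78 = 4.79 V.
Assume saturation: I_D = (k_n/2)(V_GS − V_t)² with V_GS = V_G − I_D·R_S = 4.79 − 3.3·I_D.
Substituting gives 21.8·I_D² − 37.9·I_D + 15.6 = 0, with roots I_D = 0.671 or 1.07 mA.
The root I_D = 1.07 mA gives V_GS = 1.27 V ≤ V_t, so take I_D = 0.671 mA.
Then V_GS = 2.58 V and V_DS = V_DD − I_D(R_D+R_S) = 17 − 0.671×5.5 = 13.3 V.
Saturation requires V_DS ≥ V_GS − V_t = 0.579 V; 13.3 ≥ 0.579 ✓.

I_D ≈ 0.67 mA, V_DS ≈ 13 V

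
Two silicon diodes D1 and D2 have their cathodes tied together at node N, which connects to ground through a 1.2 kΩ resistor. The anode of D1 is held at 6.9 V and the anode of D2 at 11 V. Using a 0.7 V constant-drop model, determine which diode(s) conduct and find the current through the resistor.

Only D2 conducts; I_R ≈ 8.6 mA

Assume both conduct. Then node N would need to be at both 6.9−0.7 = 6.2 V and 11−0.7 = 10.3 V, which is impossible.
Assume only D2 conducts: V_N = 11 − 0.7 = 10.3 V, so I_R = 10.3/1.2 = 8.58 mA.
Check D1: its anode-to-cathode voltage is 6.9 − 10.3 = -3.4 V < 0.7 V, so it is off. The assumption is consistent.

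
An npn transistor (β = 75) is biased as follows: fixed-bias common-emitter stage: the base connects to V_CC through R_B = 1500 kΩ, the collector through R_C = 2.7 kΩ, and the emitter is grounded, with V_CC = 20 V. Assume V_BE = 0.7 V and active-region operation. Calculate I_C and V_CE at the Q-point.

I_C ≈ 0.96 mA, V_CE ≈ 17 V

Base loop: V_CC = I_B·R_B + V_BE, so I_B = (20 − 0.7)/1500 kΩ = 0.0129 mA.
In the active region I_C = β·I_B = 75 × 0.0129 = 0.965 mA.
Collector loop: V_CE = V_CC − I_C·R_C = 20 − 0.965×2.7 = 17.4 V.
Since V_CE = 17.4 V > V_CE(sat) ≈ 0.2 V, the transistor is in the active region as assumed.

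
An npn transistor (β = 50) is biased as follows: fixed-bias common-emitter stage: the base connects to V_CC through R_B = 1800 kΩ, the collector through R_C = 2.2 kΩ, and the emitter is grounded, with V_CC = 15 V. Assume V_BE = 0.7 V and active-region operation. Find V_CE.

V_CE ≈ 14 V

Base loop: V_CC = I_B·R_B + V_BE, so I_B = (15 − 0.7)/1800 kΩ = 0.00794 mA.
In the active region I_C = β·I_B = 50 × 0.00794 = 0.397 mA.
Collector loop: V_CE = V_CC − I_C·R_C = 15 − 0.397×2.2 = 14.1 V.
Since V_CE = 14.1 V > V_CE(sat) ≈ 0.2 V, the transistor is in the active region as assumed.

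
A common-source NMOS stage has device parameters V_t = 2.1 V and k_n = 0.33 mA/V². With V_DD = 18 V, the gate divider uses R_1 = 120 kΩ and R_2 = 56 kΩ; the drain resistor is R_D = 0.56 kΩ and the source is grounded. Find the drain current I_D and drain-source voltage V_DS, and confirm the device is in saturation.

I_D ≈ 2.2 mA, V_DS ≈ 17 V

V_G = V_DD·R_2/(R_1+R_2) = 18×56/176 = 5.73 V. With the source grounded, V_GS = V_G = 5.73 V.
Assume saturation: I_D = (k_n/2)(V_GS − V_t)² = (0.33/2)×(5.73 − 2.1)² = 0.165×3.63² = 2.17 mA.
V_DS = V_DD − I_D·R_D = 18 − 2.17×0.56 = 16.8 V.
Saturation requires V_DS ≥ V_GS − V_t = 3.63 V; 16.8 ≥ 3.63 ✓.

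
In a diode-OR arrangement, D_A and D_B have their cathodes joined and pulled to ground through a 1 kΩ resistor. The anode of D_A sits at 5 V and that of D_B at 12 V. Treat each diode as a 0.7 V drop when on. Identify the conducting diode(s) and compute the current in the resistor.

Assume both conduct. Then node N would need to be at both 5−0.7 = 4.3 V and 12−0.7 = 11.3 V, which is impossible.
Assume only D_B conducts: V_N = 12 − 0.7 = 11.3 V, so I_R = 11.3/1 = 11.3 mA.
Check D_A: its anode-to-cathode voltage is 5 − 11.3 = -6.3 V < 0.7 V, so it is off. The assumption is consistent.

Only D_B conducts; I_R ≈ 11 mA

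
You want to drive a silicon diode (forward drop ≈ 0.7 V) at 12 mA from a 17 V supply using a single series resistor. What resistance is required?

The resistor drops V_S − V_D = 17 − 0.7 = 16.3 V at 12 mA.
R = 16.3 V / 12 mA = 1.36 kΩ.

R ≈ 1.4 kΩ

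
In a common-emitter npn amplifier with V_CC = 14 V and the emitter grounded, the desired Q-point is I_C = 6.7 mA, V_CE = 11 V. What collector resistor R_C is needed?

Collector loop: V_CC = I_C·R_C + V_CE.
R_C = (V_CC − V_CE)/I_C = (14 − 11)/6.7 = 0.448 kΩ.

R_C ≈ 0.45 kΩ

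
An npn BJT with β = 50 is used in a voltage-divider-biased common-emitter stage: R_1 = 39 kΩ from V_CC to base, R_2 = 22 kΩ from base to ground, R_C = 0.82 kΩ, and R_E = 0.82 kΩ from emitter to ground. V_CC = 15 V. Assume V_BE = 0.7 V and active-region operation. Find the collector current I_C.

I_C ≈ 4.2 mA

Thevenize the base divider: V_Th = V_CC·R_2/(R_1+R_2) = 15×22/61 = 5.41 V, R_Th = R_1‖R_2 = 14.1 kΩ.
Base-emitter loop: V_Th = I_B·R_Th + V_BE + (β+1)I_B·R_E, so I_B = (5.41 − 0.7) / (14.1 + 51×0.82) = 0.0843 mA.
I_C = β·I_B = 50×0.0843 = 4.21 mA, and I_E = (β+1)I_B = 4.3 mA.
V_CE = V_CC − I_C·R_C − I_E·R_E = 15 − 4.21×0.82 − 4.3×0.82 = 8.02 V.
V_CE = 8.02 V > 0.2 V confirms active-region operation.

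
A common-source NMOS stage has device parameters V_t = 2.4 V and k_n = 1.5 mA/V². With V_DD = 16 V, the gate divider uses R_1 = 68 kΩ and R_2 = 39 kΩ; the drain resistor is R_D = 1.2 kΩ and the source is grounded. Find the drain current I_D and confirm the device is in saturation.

V_G = V_DD·R_2/(R_1+R_2) = 16×39/107 = 5.83 V. With the source grounded, V_GS = V_G = 5.83 V.
Assume saturation: I_D = (k_n/2)(V_GS − V_t)² = (1.5/2)×(5.83 − 2.4)² = 0.75×3.43² = 8.83 mA.
V_DS = V_DD − I_D·R_D = 16 − 8.83×1.2 = 5.4 V.
Saturation requires V_DS ≥ V_GS − V_t = 3.43 V; 5.4 ≥ 3.43 ✓.

I_D ≈ 8.8 mA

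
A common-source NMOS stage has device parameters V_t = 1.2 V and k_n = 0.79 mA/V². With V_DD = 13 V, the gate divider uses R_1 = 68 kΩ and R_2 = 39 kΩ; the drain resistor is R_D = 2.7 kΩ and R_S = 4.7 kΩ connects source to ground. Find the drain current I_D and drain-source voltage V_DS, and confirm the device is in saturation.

I_D ≈ 0.51 mA, V_DS ≈ 9.2 V

V_G = V_DD·R_2/(R_1+R_2) = 13×39/107 = 4.74 V.
Assume saturation: I_D = (k_n/2)(V_GS − V_t)² with V_GS = V_G − I_D·R_S = 4.74 − 4.7·I_D.
Substituting gives 8.73·I_D² − 14.1·I_D + 4.95 = 0, with roots I_D = 0.511 or 1.11 mA.
The root I_D = 1.11 mA gives V_GS = -0.476 V ≤ V_t, so take I_D = 0.511 mA.
Then V_GS = 2.34 V and V_DS = V_DD − I_D(R_D+R_S) = 13 − 0.511×7.4 = 9.22 V.
Saturation requires V_DS ≥ V_GS − V_t = 1.14 V; 9.22 ≥ 1.14 ✓.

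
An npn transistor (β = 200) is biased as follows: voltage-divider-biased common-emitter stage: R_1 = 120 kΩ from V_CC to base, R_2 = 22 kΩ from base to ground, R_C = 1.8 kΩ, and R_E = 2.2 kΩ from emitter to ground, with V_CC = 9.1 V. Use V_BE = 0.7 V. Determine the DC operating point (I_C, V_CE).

I_C ≈ 0.31 mA, V_CE ≈ 7.9 V

Thevenize the base divider: V_Th = V_CC·R_2/(R_1+R_2) = 9.1×22/142 = 1.41 V, R_Th = R_1‖R_2 = 18.6 kΩ.
Base-emitter loop: V_Th = I_B·R_Th + V_BE + (β+1)I_B·R_E, so I_B = (1.41 − 0.7) / (18.6 + 201×2.2) = 0.00154 mA.
I_C = β·I_B = 200×0.00154 = 0.308 mA, and I_E = (β+1)I_B = 0.31 mA.
V_CE = V_CC − I_C·R_C − I_E·R_E = 9.1 − 0.308×1.8 − 0.31×2.2 = 7.86 V.
V_CE = 7.86 V > 0.2 V confirms active-region operation.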